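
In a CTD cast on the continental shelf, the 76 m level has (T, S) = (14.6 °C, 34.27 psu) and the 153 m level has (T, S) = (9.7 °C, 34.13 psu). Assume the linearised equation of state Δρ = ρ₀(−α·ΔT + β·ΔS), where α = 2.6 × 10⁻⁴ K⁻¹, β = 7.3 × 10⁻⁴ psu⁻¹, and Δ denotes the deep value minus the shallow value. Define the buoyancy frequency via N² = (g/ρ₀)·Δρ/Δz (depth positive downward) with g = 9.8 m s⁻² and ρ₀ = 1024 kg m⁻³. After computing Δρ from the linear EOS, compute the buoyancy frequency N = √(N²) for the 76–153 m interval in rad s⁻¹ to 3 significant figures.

ΔT = -4.9 K, ΔS = -0.14 psu (deep − shallow).
Δρ/ρ₀ = −αΔT + βΔS = 1.274 × 10⁻³ − 1.022 × 10⁻⁴ = 1.1718 × 10⁻³, so Δρ ≈ 1.200 kg m⁻³.
N² = (g/ρ₀)·Δρ/Δz = g·(Δρ/ρ₀)/Δz = 9.8 × 1.1718 × 10⁻³ / 77 = 1.4914 × 10⁻⁴ s⁻².
N = √(1.4914 × 10⁻⁴) = 0.012212 rad s⁻¹ ≈ 0.0122 rad s⁻¹.

0.0122 rad s⁻¹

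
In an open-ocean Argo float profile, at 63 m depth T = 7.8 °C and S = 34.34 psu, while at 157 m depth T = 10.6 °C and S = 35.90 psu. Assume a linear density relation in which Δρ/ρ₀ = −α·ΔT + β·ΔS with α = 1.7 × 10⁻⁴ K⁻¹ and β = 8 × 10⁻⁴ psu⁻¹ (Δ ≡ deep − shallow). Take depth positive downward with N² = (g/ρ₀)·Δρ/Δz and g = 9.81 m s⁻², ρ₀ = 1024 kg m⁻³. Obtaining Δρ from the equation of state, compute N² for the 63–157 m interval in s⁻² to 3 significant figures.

8.06 × 10⁻⁵ s⁻²

ΔT = +2.8 K, ΔS = +1.56 psu (deep − shallow).
Δρ/ρ₀ = −αΔT + βΔS = -4.76 × 10⁻⁴ + 1.248 × 10⁻³ = 7.72 × 10⁻⁴, so Δρ ≈ 0.7905 kg m⁻³.
N² = (g/ρ₀)·Δρ/Δz = g·(Δρ/ρ₀)/Δz = 9.81 × 7.72 × 10⁻⁴ / 94 = 8.0567 × 10⁻⁵ s⁻² ≈ 8.06 × 10⁻⁵ s⁻².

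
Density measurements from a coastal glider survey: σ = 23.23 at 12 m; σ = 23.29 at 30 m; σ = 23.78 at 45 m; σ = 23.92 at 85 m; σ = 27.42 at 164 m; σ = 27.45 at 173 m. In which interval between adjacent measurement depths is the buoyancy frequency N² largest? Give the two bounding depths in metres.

85–164 m

Compute the density gradient over each adjacent pair:
  12–30 m: Δρ/Δz = 0.06/18 = 3.3 × 10⁻³ kg m⁻⁴
  30–45 m: Δρ/Δz = 0.49/15 = 0.033 kg m⁻⁴
  45–85 m: Δρ/Δz = 0.14/40 = 3.5 × 10⁻³ kg m⁻⁴
  85–164 m: Δρ/Δz = 3.50/79 = 0.044 kg m⁻⁴
  164–173 m: Δρ/Δz = 0.03/9 = 3.3 × 10⁻³ kg m⁻⁴
The largest gradient is in the 85–164 m interval — the pycnocline.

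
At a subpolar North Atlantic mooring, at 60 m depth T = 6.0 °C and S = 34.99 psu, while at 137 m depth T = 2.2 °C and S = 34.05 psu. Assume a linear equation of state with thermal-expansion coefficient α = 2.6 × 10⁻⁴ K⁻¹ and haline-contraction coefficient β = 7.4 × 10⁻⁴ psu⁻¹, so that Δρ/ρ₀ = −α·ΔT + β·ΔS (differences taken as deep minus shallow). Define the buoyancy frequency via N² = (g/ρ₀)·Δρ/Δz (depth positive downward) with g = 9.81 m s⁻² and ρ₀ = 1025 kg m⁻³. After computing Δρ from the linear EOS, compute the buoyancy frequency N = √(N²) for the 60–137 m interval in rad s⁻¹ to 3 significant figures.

ΔT = -3.8 K, ΔS = -0.94 psu (deep − shallow).
Δρ/ρ₀ = −αΔT + βΔS = 9.88 × 10⁻⁴ − 6.956 × 10⁻⁴ = 2.924 × 10⁻⁴, so Δρ ≈ 0.2997 kg m⁻³.
N² = (g/ρ₀)·Δρ/Δz = g·(Δρ/ρ₀)/Δz = 9.81 × 2.924 × 10⁻⁴ / 77 = 3.7253 × 10⁻⁵ s⁻².
N = √(3.7253 × 10⁻⁵) = 6.1035 × 10⁻³ rad s⁻¹ ≈ 6.10 × 10⁻³ rad s⁻¹.

6.10 × 10⁻³ rad s⁻¹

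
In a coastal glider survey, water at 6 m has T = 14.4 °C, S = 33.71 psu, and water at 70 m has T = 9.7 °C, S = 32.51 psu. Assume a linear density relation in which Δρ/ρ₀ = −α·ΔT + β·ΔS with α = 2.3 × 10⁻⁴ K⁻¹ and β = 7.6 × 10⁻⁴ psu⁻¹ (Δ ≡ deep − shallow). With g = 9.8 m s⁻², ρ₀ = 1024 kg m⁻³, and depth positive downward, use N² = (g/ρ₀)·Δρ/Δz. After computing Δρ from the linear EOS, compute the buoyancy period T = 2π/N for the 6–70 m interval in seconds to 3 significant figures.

1.24 × 10³ s

ΔT = -4.7 K, ΔS = -1.20 psu (deep − shallow).
Δρ/ρ₀ = −αΔT + βΔS = 1.081 × 10⁻³ − 9.12 × 10⁻⁴ = 1.69 × 10⁻⁴, so Δρ ≈ 0.1731 kg m⁻³.
N² = (g/ρ₀)·Δρ/Δz = g·(Δρ/ρ₀)/Δz = 9.8 × 1.69 × 10⁻⁴ / 64 = 2.5878 × 10⁻⁵ s⁻².
N = √(2.5878 × 10⁻⁵) = 5.0870 × 10⁻³ rad s⁻¹ → T = 2π/N = 1.2351 × 10³ s ≈ 1.24 × 10³ s.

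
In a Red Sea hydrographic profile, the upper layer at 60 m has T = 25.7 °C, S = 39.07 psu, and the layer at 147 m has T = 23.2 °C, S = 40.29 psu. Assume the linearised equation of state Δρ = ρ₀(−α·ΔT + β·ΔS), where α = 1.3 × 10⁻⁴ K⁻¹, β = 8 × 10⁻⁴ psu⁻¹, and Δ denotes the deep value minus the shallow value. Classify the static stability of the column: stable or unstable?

stable

ΔT = 23.2 − 25.7 = -2.5 K and ΔS = 40.29 − 39.07 = +1.22 psu (deep − shallow).
−αΔT = 3.25 × 10⁻⁴; βΔS = 9.76 × 10⁻⁴; sum Δρ/ρ₀ = 1.301 × 10⁻³.
Δρ/ρ₀ > 0, so Δρ > 0: deeper water is denser → statically stable.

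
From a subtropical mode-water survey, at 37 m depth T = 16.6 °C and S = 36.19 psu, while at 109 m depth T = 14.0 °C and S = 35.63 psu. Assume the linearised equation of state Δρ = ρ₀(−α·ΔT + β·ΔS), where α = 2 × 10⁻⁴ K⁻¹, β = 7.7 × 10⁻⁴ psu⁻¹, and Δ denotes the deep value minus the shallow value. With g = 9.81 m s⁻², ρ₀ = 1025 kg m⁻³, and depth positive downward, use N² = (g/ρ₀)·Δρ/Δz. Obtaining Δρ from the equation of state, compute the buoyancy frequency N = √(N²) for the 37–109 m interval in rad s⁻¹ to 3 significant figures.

3.48 × 10⁻³ rad s⁻¹

ΔT = -2.6 K, ΔS = -0.56 psu (deep − shallow).
Δρ/ρ₀ = −αΔT + βΔS = 5.20 × 10⁻⁴ − 4.312 × 10⁻⁴ = 8.88 × 10⁻⁵, so Δρ ≈ 0.09102 kg m⁻³.
N² = (g/ρ₀)·Δρ/Δz = g·(Δρ/ρ₀)/Δz = 9.81 × 8.88 × 10⁻⁵ / 72 = 1.2099 × 10⁻⁵ s⁻².
N = √(1.2099 × 10⁻⁵) = 3.4784 × 10⁻³ rad s⁻¹ ≈ 3.48 × 10⁻³ rad s⁻¹.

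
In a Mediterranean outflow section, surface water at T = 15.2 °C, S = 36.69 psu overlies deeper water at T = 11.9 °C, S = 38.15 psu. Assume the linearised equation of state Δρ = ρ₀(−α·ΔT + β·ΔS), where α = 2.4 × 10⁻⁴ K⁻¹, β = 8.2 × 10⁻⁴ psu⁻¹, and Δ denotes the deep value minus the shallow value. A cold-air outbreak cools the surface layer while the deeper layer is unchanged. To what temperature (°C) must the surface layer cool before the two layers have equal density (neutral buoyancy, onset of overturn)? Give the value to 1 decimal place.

6.9 °C

Neutral buoyancy requires Δρ = 0, i.e. −α(T_deep − T_surf′) + β(S_deep − S_surf) = 0.
T_surf′ = T_deep − (β/α)·ΔS = 11.9 − (8.2 × 10⁻⁴/2.4 × 10⁻⁴)·(+1.46) = 6.912 °C.
Cooling required: 15.2 − (6.912) = 8.288 °C.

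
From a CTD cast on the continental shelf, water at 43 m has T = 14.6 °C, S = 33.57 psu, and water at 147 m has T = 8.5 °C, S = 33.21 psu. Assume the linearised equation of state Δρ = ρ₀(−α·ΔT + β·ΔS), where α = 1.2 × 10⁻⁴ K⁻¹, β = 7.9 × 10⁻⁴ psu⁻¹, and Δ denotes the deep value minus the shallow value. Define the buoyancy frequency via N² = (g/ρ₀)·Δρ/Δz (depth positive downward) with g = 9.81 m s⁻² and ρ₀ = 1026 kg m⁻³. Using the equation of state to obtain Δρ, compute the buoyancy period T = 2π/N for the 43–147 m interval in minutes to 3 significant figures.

16.1 min

ΔT = -6.1 K, ΔS = -0.36 psu (deep − shallow).
Δρ/ρ₀ = −αΔT + βΔS = 7.32 × 10⁻⁴ − 2.844 × 10⁻⁴ = 4.476 × 10⁻⁴, so Δρ ≈ 0.4592 kg m⁻³.
N² = (g/ρ₀)·Δρ/Δz = g·(Δρ/ρ₀)/Δz = 9.81 × 4.476 × 10⁻⁴ / 104 = 4.2221 × 10⁻⁵ s⁻².
N = √(4.2221 × 10⁻⁵) = 6.4978 × 10⁻³ rad s⁻¹ → T = 2π/N = 966.97 s = 16.116 min ≈ 16.1 min.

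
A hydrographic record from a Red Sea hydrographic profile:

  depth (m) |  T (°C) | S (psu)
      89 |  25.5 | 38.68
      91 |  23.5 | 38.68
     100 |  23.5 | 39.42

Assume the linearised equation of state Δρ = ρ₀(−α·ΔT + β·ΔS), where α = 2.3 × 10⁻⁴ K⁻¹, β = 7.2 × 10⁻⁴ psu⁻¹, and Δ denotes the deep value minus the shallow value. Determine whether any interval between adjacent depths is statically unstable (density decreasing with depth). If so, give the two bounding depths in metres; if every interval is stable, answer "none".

Evaluate Δρ/ρ₀ = −αΔT + βΔS across each adjacent pair:
  89–91 m: −αΔT+βΔS = −(2.3 × 10⁻⁴)(-2.0)+(7.2 × 10⁻⁴)(+0.00) = 4.6 × 10⁻⁴ → stable
  91–100 m: −αΔT+βΔS = −(2.3 × 10⁻⁴)(+0.0)+(7.2 × 10⁻⁴)(+0.74) = 5.3 × 10⁻⁴ → stable
Every interval has Δρ > 0: the column is stably stratified throughout.

none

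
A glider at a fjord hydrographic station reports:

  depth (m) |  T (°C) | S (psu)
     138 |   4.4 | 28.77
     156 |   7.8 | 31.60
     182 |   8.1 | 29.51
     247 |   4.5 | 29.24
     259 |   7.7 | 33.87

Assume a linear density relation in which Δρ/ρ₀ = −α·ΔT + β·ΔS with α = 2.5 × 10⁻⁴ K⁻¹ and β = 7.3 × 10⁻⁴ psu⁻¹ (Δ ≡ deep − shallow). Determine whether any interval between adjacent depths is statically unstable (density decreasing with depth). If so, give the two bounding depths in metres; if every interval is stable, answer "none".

Evaluate Δρ/ρ₀ = −αΔT + βΔS across each adjacent pair:
  138–156 m: −αΔT+βΔS = −(2.5 × 10⁻⁴)(+3.4)+(7.3 × 10⁻⁴)(+2.83) = 1.2 × 10⁻³ → stable
  156–182 m: −αΔT+βΔS = −(2.5 × 10⁻⁴)(+0.3)+(7.3 × 10⁻⁴)(-2.09) = -1.6 × 10⁻³ → UNSTABLE
  182–247 m: −αΔT+βΔS = −(2.5 × 10⁻⁴)(-3.6)+(7.3 × 10⁻⁴)(-0.27) = 7.0 × 10⁻⁴ → stable
  247–259 m: −αΔT+βΔS = −(2.5 × 10⁻⁴)(+3.2)+(7.3 × 10⁻⁴)(+4.63) = 2.6 × 10⁻³ → stable
The 156–182 m interval has Δρ < 0: lighter water underlies denser water.

156–182 m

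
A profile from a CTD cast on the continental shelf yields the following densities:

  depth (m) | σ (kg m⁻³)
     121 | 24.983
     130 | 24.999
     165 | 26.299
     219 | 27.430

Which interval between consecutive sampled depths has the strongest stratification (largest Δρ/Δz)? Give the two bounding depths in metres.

Compute the density gradient over each adjacent pair:
  121–130 m: Δρ/Δz = 0.016/9 = 1.8 × 10⁻³ kg m⁻⁴
  130–165 m: Δρ/Δz = 1.300/35 = 0.037 kg m⁻⁴
  165–219 m: Δρ/Δz = 1.131/54 = 0.021 kg m⁻⁴
The largest gradient is in the 130–165 m interval — the pycnocline.

130–165 m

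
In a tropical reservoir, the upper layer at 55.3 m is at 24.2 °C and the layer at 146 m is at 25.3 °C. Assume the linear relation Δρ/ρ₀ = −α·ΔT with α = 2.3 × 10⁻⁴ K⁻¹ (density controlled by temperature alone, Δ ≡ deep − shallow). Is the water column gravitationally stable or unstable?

unstable

ΔT = 25.3 − 24.2 = +1.1 K, so Δρ/ρ₀ = −αΔT = -2.53 × 10⁻⁴.
Δρ/ρ₀ < 0, so Δρ < 0: deeper water is lighter → statically unstable; the column would overturn.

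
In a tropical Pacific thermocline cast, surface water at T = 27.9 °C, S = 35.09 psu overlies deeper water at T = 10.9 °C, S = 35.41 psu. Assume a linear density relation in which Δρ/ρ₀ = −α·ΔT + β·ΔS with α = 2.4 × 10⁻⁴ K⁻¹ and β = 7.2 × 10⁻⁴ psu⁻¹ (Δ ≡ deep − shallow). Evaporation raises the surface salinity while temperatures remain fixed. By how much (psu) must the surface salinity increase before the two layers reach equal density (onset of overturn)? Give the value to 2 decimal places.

5.99 psu

Neutral buoyancy requires −α(T_deep − T_surf) + β(S_deep − S_surf′) = 0.
S_surf′ = S_deep − (α/β)·ΔT = 35.41 − (2.4 × 10⁻⁴/7.2 × 10⁻⁴)·(-17.0) = 41.0767 psu.
Increase required: 41.0767 − 35.09 = 5.9867 psu.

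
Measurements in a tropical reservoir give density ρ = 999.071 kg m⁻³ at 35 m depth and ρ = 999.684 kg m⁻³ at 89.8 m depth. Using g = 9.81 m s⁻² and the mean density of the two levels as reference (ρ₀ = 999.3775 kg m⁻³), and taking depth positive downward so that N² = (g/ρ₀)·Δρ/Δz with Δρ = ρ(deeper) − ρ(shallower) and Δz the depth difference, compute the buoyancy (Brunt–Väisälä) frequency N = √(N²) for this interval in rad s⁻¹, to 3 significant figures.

Δρ = 999.684 − 999.071 = 0.613 kg m⁻³ over Δz = 89.8 − 35 = 54.8 m.
N² = (9.81/999.3775) × (0.613/54.8) = 1.0980 × 10⁻⁴ s⁻².
N = √(1.0980 × 10⁻⁴) = 0.010479 rad s⁻¹ ≈ 0.0105 rad s⁻¹.

0.0105 rad s⁻¹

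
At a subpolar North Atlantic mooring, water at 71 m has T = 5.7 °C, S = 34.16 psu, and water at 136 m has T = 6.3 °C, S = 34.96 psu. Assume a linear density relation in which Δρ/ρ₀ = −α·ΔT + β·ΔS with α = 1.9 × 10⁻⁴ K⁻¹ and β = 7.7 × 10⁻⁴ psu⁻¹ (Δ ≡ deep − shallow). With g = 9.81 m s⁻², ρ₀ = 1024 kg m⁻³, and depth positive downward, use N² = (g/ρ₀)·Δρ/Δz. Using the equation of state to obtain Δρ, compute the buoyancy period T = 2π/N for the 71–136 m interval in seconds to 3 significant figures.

ΔT = +0.6 K, ΔS = +0.80 psu (deep − shallow).
Δρ/ρ₀ = −αΔT + βΔS = -1.14 × 10⁻⁴ + 6.16 × 10⁻⁴ = 5.02 × 10⁻⁴, so Δρ ≈ 0.5140 kg m⁻³.
N² = (g/ρ₀)·Δρ/Δz = g·(Δρ/ρ₀)/Δz = 9.81 × 5.02 × 10⁻⁴ / 65 = 7.5763 × 10⁻⁵ s⁻².
N = √(7.5763 × 10⁻⁵) = 8.7042 × 10⁻³ rad s⁻¹ → T = 2π/N = 721.86 s ≈ 722 s.

722 s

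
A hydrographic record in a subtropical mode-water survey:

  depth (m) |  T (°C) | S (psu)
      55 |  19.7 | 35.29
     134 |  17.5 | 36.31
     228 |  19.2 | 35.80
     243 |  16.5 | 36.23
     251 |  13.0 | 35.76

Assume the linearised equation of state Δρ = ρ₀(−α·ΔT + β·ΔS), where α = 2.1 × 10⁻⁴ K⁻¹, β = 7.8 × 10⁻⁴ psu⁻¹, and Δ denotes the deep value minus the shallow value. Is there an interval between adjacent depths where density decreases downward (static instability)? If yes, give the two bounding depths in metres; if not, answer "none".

Evaluate Δρ/ρ₀ = −αΔT + βΔS across each adjacent pair:
  55–134 m: −αΔT+βΔS = −(2.1 × 10⁻⁴)(-2.2)+(7.8 × 10⁻⁴)(+1.02) = 1.3 × 10⁻³ → stable
  134–228 m: −αΔT+βΔS = −(2.1 × 10⁻⁴)(+1.7)+(7.8 × 10⁻⁴)(-0.51) = -7.5 × 10⁻⁴ → UNSTABLE
  228–243 m: −αΔT+βΔS = −(2.1 × 10⁻⁴)(-2.7)+(7.8 × 10⁻⁴)(+0.43) = 9.0 × 10⁻⁴ → stable
  243–251 m: −αΔT+βΔS = −(2.1 × 10⁻⁴)(-3.5)+(7.8 × 10⁻⁴)(-0.47) = 3.7 × 10⁻⁴ → stable
The 134–228 m interval has Δρ < 0: lighter water underlies denser water.

134–228 m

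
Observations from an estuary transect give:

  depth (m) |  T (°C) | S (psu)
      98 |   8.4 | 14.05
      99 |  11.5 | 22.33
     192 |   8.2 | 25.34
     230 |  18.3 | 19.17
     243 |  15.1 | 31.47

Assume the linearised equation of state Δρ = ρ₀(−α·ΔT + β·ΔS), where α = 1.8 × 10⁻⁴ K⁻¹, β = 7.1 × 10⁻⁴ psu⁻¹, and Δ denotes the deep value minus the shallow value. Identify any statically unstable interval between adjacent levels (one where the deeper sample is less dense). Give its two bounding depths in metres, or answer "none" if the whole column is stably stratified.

192–230 m

Evaluate Δρ/ρ₀ = −αΔT + βΔS across each adjacent pair:
  98–99 m: −αΔT+βΔS = −(1.8 × 10⁻⁴)(+3.1)+(7.1 × 10⁻⁴)(+8.28) = 5.3 × 10⁻³ → stable
  99–192 m: −αΔT+βΔS = −(1.8 × 10⁻⁴)(-3.3)+(7.1 × 10⁻⁴)(+3.01) = 2.7 × 10⁻³ → stable
  192–230 m: −αΔT+βΔS = −(1.8 × 10⁻⁴)(+10.1)+(7.1 × 10⁻⁴)(-6.17) = -6.2 × 10⁻³ → UNSTABLE
  230–243 m: −αΔT+βΔS = −(1.8 × 10⁻⁴)(-3.2)+(7.1 × 10⁻⁴)(+12.30) = 9.3 × 10⁻³ → stable
The 192–230 m interval has Δρ < 0: lighter water underlies denser water.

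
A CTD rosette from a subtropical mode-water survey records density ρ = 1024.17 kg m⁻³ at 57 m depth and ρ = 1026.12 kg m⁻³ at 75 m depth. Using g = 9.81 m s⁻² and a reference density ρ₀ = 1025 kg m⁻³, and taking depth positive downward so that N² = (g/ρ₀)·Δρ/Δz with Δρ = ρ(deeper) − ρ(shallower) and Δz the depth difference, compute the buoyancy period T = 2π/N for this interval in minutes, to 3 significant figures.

Δρ = 1026.12 − 1024.17 = 1.95 kg m⁻³ over Δz = 75 − 57 = 18 m.
N² = (9.81/1025) × (1.95/18) = 1.0368 × 10⁻³ s⁻².
N = √(1.0368 × 10⁻³) = 0.032199 rad s⁻¹, so T = 2π/N = 195.14 s = 3.2523 min ≈ 3.25 min.

3.25 min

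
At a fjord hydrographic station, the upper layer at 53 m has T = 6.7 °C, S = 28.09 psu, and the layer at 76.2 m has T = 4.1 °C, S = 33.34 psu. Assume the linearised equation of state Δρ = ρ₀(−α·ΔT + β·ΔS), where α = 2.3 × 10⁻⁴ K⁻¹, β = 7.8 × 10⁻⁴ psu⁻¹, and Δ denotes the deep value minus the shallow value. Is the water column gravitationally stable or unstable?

ΔT = 4.1 − 6.7 = -2.6 K and ΔS = 33.34 − 28.09 = +5.25 psu (deep − shallow).
−αΔT = 5.98 × 10⁻⁴; βΔS = 4.095 × 10⁻³; sum Δρ/ρ₀ = 4.693 × 10⁻³.
Δρ/ρ₀ > 0, so Δρ > 0: deeper water is denser → statically stable.

stable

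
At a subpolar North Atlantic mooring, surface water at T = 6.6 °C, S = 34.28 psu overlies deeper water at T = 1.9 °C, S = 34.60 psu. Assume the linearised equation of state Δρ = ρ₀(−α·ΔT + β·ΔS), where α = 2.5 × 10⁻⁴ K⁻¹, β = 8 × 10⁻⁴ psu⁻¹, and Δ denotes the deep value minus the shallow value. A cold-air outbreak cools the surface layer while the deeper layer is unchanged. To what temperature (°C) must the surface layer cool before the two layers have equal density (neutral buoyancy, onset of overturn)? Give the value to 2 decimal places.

Neutral buoyancy requires Δρ = 0, i.e. −α(T_deep − T_surf′) + β(S_deep − S_surf) = 0.
T_surf′ = T_deep − (β/α)·ΔS = 1.9 − (8 × 10⁻⁴/2.5 × 10⁻⁴)·(+0.32) = 0.8760 °C.
Cooling required: 6.6 − (0.8760) = 5.7240 °C.

0.88 °C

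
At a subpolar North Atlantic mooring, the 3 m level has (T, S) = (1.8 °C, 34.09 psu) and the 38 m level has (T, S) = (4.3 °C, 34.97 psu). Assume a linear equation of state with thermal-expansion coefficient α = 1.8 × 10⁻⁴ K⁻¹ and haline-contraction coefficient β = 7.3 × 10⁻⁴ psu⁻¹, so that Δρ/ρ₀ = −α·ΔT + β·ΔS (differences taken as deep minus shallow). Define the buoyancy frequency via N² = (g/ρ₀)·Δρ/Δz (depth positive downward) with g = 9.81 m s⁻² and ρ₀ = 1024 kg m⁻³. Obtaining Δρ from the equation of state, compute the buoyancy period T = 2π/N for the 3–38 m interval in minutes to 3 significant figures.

14.3 min

ΔT = +2.5 K, ΔS = +0.88 psu (deep − shallow).
Δρ/ρ₀ = −αΔT + βΔS = -4.50 × 10⁻⁴ + 6.424 × 10⁻⁴ = 1.924 × 10⁻⁴, so Δρ ≈ 0.1970 kg m⁻³.
N² = (g/ρ₀)·Δρ/Δz = g·(Δρ/ρ₀)/Δz = 9.81 × 1.924 × 10⁻⁴ / 35 = 5.3927 × 10⁻⁵ s⁻².
N = √(5.3927 × 10⁻⁵) = 7.3435 × 10⁻³ rad s⁻¹ → T = 2π/N = 855.61 s = 14.260 min ≈ 14.3 min.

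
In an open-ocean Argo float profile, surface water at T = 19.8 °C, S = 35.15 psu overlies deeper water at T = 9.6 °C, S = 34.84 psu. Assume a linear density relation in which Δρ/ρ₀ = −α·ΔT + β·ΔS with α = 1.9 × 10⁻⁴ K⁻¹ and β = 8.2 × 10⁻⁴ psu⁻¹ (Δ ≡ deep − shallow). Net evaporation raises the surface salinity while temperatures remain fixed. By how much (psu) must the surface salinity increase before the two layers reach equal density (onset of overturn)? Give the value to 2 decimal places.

Neutral buoyancy requires −α(T_deep − T_surf) + β(S_deep − S_surf′) = 0.
S_surf′ = S_deep − (α/β)·ΔT = 34.84 − (1.9 × 10⁻⁴/8.2 × 10⁻⁴)·(-10.2) = 37.2034 psu.
Increase required: 37.2034 − 35.15 = 2.0534 psu.

2.05 psu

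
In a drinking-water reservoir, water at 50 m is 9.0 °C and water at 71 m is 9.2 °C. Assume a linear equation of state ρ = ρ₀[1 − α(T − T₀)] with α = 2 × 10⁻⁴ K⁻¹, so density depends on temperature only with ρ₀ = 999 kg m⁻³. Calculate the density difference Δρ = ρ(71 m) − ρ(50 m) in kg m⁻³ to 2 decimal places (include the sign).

-0.04 kg m⁻³

ΔT = +0.2 K, Δρ/ρ₀ = −αΔT = -4.00 × 10⁻⁵.
Δρ = 999 × (-4.00 × 10⁻⁵) = -0.04 kg m⁻³.
Negative Δρ: lighter below, statically unstable.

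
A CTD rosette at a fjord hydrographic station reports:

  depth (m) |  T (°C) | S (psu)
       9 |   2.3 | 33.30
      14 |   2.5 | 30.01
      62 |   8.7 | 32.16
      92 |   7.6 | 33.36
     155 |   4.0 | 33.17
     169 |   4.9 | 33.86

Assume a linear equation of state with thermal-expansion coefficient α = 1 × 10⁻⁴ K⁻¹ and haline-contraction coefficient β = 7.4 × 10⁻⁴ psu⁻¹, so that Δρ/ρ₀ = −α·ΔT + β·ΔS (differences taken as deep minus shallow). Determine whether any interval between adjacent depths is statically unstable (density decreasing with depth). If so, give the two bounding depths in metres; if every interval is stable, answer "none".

9–14 m

Evaluate Δρ/ρ₀ = −αΔT + βΔS across each adjacent pair:
  9–14 m: −αΔT+βΔS = −(1 × 10⁻⁴)(+0.2)+(7.4 × 10⁻⁴)(-3.29) = -2.5 × 10⁻³ → UNSTABLE
  14–62 m: −αΔT+βΔS = −(1 × 10⁻⁴)(+6.2)+(7.4 × 10⁻⁴)(+2.15) = 9.7 × 10⁻⁴ → stable
  62–92 m: −αΔT+βΔS = −(1 × 10⁻⁴)(-1.1)+(7.4 × 10⁻⁴)(+1.20) = 1.0 × 10⁻³ → stable
  92–155 m: −αΔT+βΔS = −(1 × 10⁻⁴)(-3.6)+(7.4 × 10⁻⁴)(-0.19) = 2.2 × 10⁻⁴ → stable
  155–169 m: −αΔT+βΔS = −(1 × 10⁻⁴)(+0.9)+(7.4 × 10⁻⁴)(+0.69) = 4.2 × 10⁻⁴ → stable
The 9–14 m interval has Δρ < 0: lighter water underlies denser water.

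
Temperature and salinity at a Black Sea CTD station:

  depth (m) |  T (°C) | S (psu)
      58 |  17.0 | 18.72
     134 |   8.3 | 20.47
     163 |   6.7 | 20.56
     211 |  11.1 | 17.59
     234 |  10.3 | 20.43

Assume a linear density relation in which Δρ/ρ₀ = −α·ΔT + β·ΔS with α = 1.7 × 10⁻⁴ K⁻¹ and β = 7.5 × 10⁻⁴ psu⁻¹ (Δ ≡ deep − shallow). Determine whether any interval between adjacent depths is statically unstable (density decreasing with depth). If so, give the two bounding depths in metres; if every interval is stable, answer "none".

Evaluate Δρ/ρ₀ = −αΔT + βΔS across each adjacent pair:
  58–134 m: −αΔT+βΔS = −(1.7 × 10⁻⁴)(-8.7)+(7.5 × 10⁻⁴)(+1.75) = 2.8 × 10⁻³ → stable
  134–163 m: −αΔT+βΔS = −(1.7 × 10⁻⁴)(-1.6)+(7.5 × 10⁻⁴)(+0.09) = 3.4 × 10⁻⁴ → stable
  163–211 m: −αΔT+βΔS = −(1.7 × 10⁻⁴)(+4.4)+(7.5 × 10⁻⁴)(-2.97) = -3.0 × 10⁻³ → UNSTABLE
  211–234 m: −αΔT+βΔS = −(1.7 × 10⁻⁴)(-0.8)+(7.5 × 10⁻⁴)(+2.84) = 2.3 × 10⁻³ → stable
The 163–211 m interval has Δρ < 0: lighter water underlies denser water.

163–211 m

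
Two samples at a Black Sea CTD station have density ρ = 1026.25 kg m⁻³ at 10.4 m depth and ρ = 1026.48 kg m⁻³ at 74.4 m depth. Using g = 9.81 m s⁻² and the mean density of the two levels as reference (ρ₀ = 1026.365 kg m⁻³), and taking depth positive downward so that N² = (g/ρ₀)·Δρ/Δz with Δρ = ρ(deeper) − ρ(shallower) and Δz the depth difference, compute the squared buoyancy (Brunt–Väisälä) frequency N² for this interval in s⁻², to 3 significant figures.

3.43 × 10⁻⁵ s⁻²

Δρ = 1026.48 − 1026.25 = 0.23 kg m⁻³ over Δz = 74.4 − 10.4 = 64 m.
N² = (9.81/1026.365) × (0.23/64) = 3.4349 × 10⁻⁵ s⁻² ≈ 3.43 × 10⁻⁵ s⁻².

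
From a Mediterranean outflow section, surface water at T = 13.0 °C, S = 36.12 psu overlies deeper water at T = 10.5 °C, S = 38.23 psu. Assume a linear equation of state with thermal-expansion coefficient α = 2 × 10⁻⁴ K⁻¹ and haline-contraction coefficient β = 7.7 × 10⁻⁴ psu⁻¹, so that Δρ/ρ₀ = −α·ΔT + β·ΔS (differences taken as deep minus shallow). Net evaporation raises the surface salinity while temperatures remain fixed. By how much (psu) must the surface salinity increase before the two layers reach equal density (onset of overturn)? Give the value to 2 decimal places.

2.76 psu

Neutral buoyancy requires −α(T_deep − T_surf) + β(S_deep − S_surf′) = 0.
S_surf′ = S_deep − (α/β)·ΔT = 38.23 − (2 × 10⁻⁴/7.7 × 10⁻⁴)·(-2.5) = 38.8794 psu.
Increase required: 38.8794 − 36.12 = 2.7594 psu.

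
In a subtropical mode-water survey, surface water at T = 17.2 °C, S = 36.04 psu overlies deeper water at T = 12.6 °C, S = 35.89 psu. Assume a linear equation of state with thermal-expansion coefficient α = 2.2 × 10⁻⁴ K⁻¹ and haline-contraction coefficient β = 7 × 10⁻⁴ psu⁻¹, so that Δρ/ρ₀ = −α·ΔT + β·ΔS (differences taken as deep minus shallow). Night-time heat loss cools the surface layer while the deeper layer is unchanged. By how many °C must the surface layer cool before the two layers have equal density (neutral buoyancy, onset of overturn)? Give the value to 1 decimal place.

Neutral buoyancy requires Δρ = 0, i.e. −α(T_deep − T_surf′) + β(S_deep − S_surf) = 0.
T_surf′ = T_deep − (β/α)·ΔS = 12.6 − (7 × 10⁻⁴/2.2 × 10⁻⁴)·(-0.15) = 13.077 °C.
Cooling required: 17.2 − (13.077) = 4.123 °C.

4.1 °C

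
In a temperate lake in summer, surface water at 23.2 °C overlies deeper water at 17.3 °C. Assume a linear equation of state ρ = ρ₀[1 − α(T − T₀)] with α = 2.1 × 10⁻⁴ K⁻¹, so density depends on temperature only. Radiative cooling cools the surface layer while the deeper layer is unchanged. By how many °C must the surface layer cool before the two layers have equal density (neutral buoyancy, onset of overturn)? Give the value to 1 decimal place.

5.9 °C

With temperature the only control, equal density requires T_surf′ = T_deep.
T_surf′ = 17.3 °C.
Cooling required: 23.2 − 17.3 = 5.9 °C.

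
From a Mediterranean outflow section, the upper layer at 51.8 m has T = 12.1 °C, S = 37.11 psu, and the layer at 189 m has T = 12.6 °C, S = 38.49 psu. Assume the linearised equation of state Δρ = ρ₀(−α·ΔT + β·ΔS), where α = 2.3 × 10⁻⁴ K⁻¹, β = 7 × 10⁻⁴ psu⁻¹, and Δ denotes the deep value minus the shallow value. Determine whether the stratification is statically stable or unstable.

ΔT = 12.6 − 12.1 = +0.5 K and ΔS = 38.49 − 37.11 = +1.38 psu (deep − shallow).
−αΔT = -1.15 × 10⁻⁴; βΔS = 9.66 × 10⁻⁴; sum Δρ/ρ₀ = 8.51 × 10⁻⁴.
Δρ/ρ₀ > 0, so Δρ > 0: deeper water is denser → statically stable.

stable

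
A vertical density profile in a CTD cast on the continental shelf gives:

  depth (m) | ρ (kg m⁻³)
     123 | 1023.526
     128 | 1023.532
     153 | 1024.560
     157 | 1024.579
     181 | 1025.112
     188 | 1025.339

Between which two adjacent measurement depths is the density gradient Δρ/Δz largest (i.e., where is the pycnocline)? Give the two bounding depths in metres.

Compute the density gradient over each adjacent pair:
  123–128 m: Δρ/Δz = 0.006/5 = 1.2 × 10⁻³ kg m⁻⁴
  128–153 m: Δρ/Δz = 1.028/25 = 0.041 kg m⁻⁴
  153–157 m: Δρ/Δz = 0.019/4 = 4.7 × 10⁻³ kg m⁻⁴
  157–181 m: Δρ/Δz = 0.533/24 = 0.022 kg m⁻⁴
  181–188 m: Δρ/Δz = 0.227/7 = 0.032 kg m⁻⁴
The largest gradient is in the 128–153 m interval — the pycnocline.

128–153 m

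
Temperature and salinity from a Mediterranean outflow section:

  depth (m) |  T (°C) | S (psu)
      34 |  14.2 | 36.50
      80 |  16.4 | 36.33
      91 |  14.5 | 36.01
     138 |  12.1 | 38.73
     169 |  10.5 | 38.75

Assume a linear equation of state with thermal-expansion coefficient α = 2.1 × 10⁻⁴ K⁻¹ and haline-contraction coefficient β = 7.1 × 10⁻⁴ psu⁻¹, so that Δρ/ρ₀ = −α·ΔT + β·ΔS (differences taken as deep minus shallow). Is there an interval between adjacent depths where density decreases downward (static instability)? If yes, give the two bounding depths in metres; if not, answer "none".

Evaluate Δρ/ρ₀ = −αΔT + βΔS across each adjacent pair:
  34–80 m: −αΔT+βΔS = −(2.1 × 10⁻⁴)(+2.2)+(7.1 × 10⁻⁴)(-0.17) = -5.8 × 10⁻⁴ → UNSTABLE
  80–91 m: −αΔT+βΔS = −(2.1 × 10⁻⁴)(-1.9)+(7.1 × 10⁻⁴)(-0.32) = 1.7 × 10⁻⁴ → stable
  91–138 m: −αΔT+βΔS = −(2.1 × 10⁻⁴)(-2.4)+(7.1 × 10⁻⁴)(+2.72) = 2.4 × 10⁻³ → stable
  138–169 m: −αΔT+βΔS = −(2.1 × 10⁻⁴)(-1.6)+(7.1 × 10⁻⁴)(+0.02) = 3.5 × 10⁻⁴ → stable
The 34–80 m interval has Δρ < 0: lighter water underlies denser water.

34–80 m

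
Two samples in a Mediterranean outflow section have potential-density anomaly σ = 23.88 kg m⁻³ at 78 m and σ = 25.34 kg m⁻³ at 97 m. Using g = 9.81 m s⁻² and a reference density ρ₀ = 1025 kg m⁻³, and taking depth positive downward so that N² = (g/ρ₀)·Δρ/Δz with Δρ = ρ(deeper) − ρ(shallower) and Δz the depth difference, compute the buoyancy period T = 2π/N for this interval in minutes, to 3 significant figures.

Δρ = 1025.34 − 1023.88 = 1.46 kg m⁻³ over Δz = 97 − 78 = 19 m.
N² = (9.81/1025) × (1.46/19) = 7.3544 × 10⁻⁴ s⁻².
N = √(7.3544 × 10⁻⁴) = 0.027119 rad s⁻¹, so T = 2π/N = 231.69 s = 3.8615 min ≈ 3.86 min.
A positive N² confirms static stability across the interval.

3.86 min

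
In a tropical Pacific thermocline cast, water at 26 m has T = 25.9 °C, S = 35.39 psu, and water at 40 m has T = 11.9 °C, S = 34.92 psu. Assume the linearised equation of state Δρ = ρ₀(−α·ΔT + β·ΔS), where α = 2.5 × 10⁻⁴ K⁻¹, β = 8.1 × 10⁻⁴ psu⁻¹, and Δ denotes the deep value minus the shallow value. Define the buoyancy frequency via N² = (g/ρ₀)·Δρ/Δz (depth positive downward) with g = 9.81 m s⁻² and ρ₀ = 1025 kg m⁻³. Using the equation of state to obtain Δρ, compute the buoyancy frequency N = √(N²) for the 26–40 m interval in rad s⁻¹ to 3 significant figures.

0.0468 rad s⁻¹

ΔT = -14.0 K, ΔS = -0.47 psu (deep − shallow).
Δρ/ρ₀ = −αΔT + βΔS = 3.50 × 10⁻³ − 3.807 × 10⁻⁴ = 3.1193 × 10⁻³, so Δρ ≈ 3.197 kg m⁻³.
N² = (g/ρ₀)·Δρ/Δz = g·(Δρ/ρ₀)/Δz = 9.81 × 3.1193 × 10⁻³ / 14 = 2.1857 × 10⁻³ s⁻².
N = √(2.1857 × 10⁻³) = 0.046751 rad s⁻¹ ≈ 0.0468 rad s⁻¹.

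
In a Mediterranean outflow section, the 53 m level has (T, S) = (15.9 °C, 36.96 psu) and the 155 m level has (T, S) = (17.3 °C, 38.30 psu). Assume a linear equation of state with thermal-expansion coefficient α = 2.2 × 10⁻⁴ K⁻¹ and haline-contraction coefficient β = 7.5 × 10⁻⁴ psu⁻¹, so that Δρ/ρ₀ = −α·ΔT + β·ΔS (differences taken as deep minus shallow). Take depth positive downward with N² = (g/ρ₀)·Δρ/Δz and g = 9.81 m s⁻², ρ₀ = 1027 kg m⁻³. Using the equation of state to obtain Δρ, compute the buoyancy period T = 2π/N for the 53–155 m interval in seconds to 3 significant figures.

ΔT = +1.4 K, ΔS = +1.34 psu (deep − shallow).
Δρ/ρ₀ = −αΔT + βΔS = -3.08 × 10⁻⁴ + 1.005 × 10⁻³ = 6.97 × 10⁻⁴, so Δρ ≈ 0.7158 kg m⁻³.
N² = (g/ρ₀)·Δρ/Δz = g·(Δρ/ρ₀)/Δz = 9.81 × 6.97 × 10⁻⁴ / 102 = 6.7035 × 10⁻⁵ s⁻².
N = √(6.7035 × 10⁻⁵) = 8.1875 × 10⁻³ rad s⁻¹ → T = 2π/N = 767.41 s ≈ 767 s.

767 s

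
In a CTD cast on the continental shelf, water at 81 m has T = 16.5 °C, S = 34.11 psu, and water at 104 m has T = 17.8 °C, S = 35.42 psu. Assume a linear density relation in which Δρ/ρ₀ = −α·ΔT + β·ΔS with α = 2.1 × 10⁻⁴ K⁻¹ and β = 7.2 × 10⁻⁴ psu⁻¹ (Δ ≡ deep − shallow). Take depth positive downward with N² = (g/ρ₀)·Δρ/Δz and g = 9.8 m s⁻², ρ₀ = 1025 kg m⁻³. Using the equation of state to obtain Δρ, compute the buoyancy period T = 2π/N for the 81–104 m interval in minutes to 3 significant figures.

6.20 min

ΔT = +1.3 K, ΔS = +1.31 psu (deep − shallow).
Δρ/ρ₀ = −αΔT + βΔS = -2.73 × 10⁻⁴ + 9.432 × 10⁻⁴ = 6.702 × 10⁻⁴, so Δρ ≈ 0.6870 kg m⁻³.
N² = (g/ρ₀)·Δρ/Δz = g·(Δρ/ρ₀)/Δz = 9.8 × 6.702 × 10⁻⁴ / 23 = 2.8556 × 10⁻⁴ s⁻².
N = √(2.8556 × 10⁻⁴) = 0.016899 rad s⁻¹ → T = 2π/N = 371.81 s = 6.1968 min ≈ 6.20 min.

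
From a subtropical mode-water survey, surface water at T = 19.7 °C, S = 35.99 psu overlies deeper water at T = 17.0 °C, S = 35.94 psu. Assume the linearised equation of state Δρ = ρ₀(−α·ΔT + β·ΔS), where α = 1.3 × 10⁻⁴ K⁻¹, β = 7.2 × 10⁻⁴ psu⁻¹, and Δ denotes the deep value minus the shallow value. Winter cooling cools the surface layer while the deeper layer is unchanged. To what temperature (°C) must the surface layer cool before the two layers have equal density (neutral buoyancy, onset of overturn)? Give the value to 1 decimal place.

17.3 °C

Neutral buoyancy requires Δρ = 0, i.e. −α(T_deep − T_surf′) + β(S_deep − S_surf) = 0.
T_surf′ = T_deep − (β/α)·ΔS = 17.0 − (7.2 × 10⁻⁴/1.3 × 10⁻⁴)·(-0.05) = 17.277 °C.
Cooling required: 19.7 − (17.277) = 2.423 °C.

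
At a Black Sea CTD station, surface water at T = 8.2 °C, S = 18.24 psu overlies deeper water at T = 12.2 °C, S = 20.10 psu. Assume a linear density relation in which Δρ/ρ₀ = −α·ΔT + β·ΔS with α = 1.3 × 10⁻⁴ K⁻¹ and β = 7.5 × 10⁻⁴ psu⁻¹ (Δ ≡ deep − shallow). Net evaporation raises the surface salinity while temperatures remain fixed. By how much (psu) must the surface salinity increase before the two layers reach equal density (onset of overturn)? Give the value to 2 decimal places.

Neutral buoyancy requires −α(T_deep − T_surf) + β(S_deep − S_surf′) = 0.
S_surf′ = S_deep − (α/β)·ΔT = 20.10 − (1.3 × 10⁻⁴/7.5 × 10⁻⁴)·(+4.0) = 19.4067 psu.
Increase required: 19.4067 − 18.24 = 1.1667 psu.

1.17 psu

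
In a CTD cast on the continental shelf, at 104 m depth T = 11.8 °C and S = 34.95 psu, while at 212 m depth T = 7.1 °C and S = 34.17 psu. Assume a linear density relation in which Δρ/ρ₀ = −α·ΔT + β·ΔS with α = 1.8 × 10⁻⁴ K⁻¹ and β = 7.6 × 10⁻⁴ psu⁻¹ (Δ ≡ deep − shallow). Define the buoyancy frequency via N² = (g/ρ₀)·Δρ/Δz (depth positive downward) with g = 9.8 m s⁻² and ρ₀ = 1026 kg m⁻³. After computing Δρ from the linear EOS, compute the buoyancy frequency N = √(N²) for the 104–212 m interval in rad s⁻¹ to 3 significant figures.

ΔT = -4.7 K, ΔS = -0.78 psu (deep − shallow).
Δρ/ρ₀ = −αΔT + βΔS = 8.46 × 10⁻⁴ − 5.928 × 10⁻⁴ = 2.532 × 10⁻⁴, so Δρ ≈ 0.2598 kg m⁻³.
N² = (g/ρ₀)·Δρ/Δz = g·(Δρ/ρ₀)/Δz = 9.8 × 2.532 × 10⁻⁴ / 108 = 2.2976 × 10⁻⁵ s⁻².
N = √(2.2976 × 10⁻⁵) = 4.7933 × 10⁻³ rad s⁻¹ ≈ 4.79 × 10⁻³ rad s⁻¹.

4.79 × 10⁻³ rad s⁻¹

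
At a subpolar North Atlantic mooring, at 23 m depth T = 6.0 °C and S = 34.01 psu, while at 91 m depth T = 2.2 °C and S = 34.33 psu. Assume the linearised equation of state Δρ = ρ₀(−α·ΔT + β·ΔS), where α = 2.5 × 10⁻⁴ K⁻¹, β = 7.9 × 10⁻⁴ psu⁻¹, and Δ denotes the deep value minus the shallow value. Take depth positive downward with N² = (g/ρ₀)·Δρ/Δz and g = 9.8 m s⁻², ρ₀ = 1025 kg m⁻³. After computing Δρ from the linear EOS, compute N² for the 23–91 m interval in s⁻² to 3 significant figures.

1.73 × 10⁻⁴ s⁻²

ΔT = -3.8 K, ΔS = +0.32 psu (deep − shallow).
Δρ/ρ₀ = −αΔT + βΔS = 9.50 × 10⁻⁴ + 2.528 × 10⁻⁴ = 1.2028 × 10⁻³, so Δρ ≈ 1.233 kg m⁻³.
N² = (g/ρ₀)·Δρ/Δz = g·(Δρ/ρ₀)/Δz = 9.8 × 1.2028 × 10⁻³ / 68 = 1.7334 × 10⁻⁴ s⁻² ≈ 1.73 × 10⁻⁴ s⁻².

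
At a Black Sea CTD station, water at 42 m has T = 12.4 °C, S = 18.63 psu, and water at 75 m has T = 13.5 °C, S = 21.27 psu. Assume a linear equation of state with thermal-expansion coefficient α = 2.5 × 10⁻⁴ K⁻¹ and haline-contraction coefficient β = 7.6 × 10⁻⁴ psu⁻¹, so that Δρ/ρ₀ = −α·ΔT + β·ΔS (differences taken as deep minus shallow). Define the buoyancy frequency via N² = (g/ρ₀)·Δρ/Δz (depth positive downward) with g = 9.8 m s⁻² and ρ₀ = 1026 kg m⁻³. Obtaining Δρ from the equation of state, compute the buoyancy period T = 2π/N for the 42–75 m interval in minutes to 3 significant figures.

4.62 min

ΔT = +1.1 K, ΔS = +2.64 psu (deep − shallow).
Δρ/ρ₀ = −αΔT + βΔS = -2.75 × 10⁻⁴ + 2.0064 × 10⁻³ = 1.7314 × 10⁻³, so Δρ ≈ 1.776 kg m⁻³.
N² = (g/ρ₀)·Δρ/Δz = g·(Δρ/ρ₀)/Δz = 9.8 × 1.7314 × 10⁻³ / 33 = 5.1417 × 10⁻⁴ s⁻².
N = √(5.1417 × 10⁻⁴) = 0.022675 rad s⁻¹ → T = 2π/N = 277.10 s = 4.6183 min ≈ 4.62 min.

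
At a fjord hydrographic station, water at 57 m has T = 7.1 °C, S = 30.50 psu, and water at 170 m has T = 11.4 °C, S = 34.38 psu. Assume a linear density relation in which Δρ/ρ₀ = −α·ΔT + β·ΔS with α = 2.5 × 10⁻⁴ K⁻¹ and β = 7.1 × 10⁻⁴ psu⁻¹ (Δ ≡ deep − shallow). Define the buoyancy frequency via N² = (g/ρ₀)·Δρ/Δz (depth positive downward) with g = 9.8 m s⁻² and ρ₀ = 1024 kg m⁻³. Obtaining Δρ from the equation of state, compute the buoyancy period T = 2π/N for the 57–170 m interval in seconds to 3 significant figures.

ΔT = +4.3 K, ΔS = +3.88 psu (deep − shallow).
Δρ/ρ₀ = −αΔT + βΔS = -1.075 × 10⁻³ + 2.7548 × 10⁻³ = 1.6798 × 10⁻³, so Δρ ≈ 1.720 kg m⁻³.
N² = (g/ρ₀)·Δρ/Δz = g·(Δρ/ρ₀)/Δz = 9.8 × 1.6798 × 10⁻³ / 113 = 1.4568 × 10⁻⁴ s⁻².
N = √(1.4568 × 10⁻⁴) = 0.012070 rad s⁻¹ → T = 2π/N = 520.56 s ≈ 521 s.

521 s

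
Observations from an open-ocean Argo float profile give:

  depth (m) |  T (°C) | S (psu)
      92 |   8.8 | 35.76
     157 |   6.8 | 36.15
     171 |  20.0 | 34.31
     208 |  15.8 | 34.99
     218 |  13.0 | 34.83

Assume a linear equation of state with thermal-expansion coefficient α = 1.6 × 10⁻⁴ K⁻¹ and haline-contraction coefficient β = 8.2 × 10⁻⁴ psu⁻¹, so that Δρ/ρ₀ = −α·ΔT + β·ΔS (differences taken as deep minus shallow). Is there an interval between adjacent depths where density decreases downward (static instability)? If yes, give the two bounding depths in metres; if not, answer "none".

157–171 m

Evaluate Δρ/ρ₀ = −αΔT + βΔS across each adjacent pair:
  92–157 m: −αΔT+βΔS = −(1.6 × 10⁻⁴)(-2.0)+(8.2 × 10⁻⁴)(+0.39) = 6.4 × 10⁻⁴ → stable
  157–171 m: −αΔT+βΔS = −(1.6 × 10⁻⁴)(+13.2)+(8.2 × 10⁻⁴)(-1.84) = -3.6 × 10⁻³ → UNSTABLE
  171–208 m: −αΔT+βΔS = −(1.6 × 10⁻⁴)(-4.2)+(8.2 × 10⁻⁴)(+0.68) = 1.2 × 10⁻³ → stable
  208–218 m: −αΔT+βΔS = −(1.6 × 10⁻⁴)(-2.8)+(8.2 × 10⁻⁴)(-0.16) = 3.2 × 10⁻⁴ → stable
The 157–171 m interval has Δρ < 0: lighter water underlies denser water.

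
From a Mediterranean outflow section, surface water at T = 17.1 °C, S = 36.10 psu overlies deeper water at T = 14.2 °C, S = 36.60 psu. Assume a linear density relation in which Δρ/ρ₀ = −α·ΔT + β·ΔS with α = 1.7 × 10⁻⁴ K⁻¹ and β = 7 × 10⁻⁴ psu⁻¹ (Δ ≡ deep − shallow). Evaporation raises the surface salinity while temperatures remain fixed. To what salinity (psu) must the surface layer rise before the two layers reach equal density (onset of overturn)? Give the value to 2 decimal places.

37.30 psu

Neutral buoyancy requires −α(T_deep − T_surf) + β(S_deep − S_surf′) = 0.
S_surf′ = S_deep − (α/β)·ΔT = 36.60 − (1.7 × 10⁻⁴/7 × 10⁻⁴)·(-2.9) = 37.3043 psu.
Increase required: 37.3043 − 36.10 = 1.2043 psu.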